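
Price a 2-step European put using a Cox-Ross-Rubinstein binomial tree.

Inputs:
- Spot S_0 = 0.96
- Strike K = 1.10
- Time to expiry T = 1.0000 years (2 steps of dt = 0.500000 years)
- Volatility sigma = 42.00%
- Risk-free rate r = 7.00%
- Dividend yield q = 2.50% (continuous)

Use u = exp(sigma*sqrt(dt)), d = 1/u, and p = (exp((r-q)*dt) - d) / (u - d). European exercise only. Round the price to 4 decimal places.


dt = T/N = 0.500000
u = exp(sigma*sqrt(dt)) = 1.345795; d = 1/u = 0.743055
p = (exp((r-q)*dt) - d) / (u - d) = 0.464047
Discount per step: exp(-r*dt) = 0.965605
Stock lattice S(k, i) with i counting down-moves:
  k=0: S(0,0) = 0.9600
  k=1: S(1,0) = 1.2920; S(1,1) = 0.7133
  k=2: S(2,0) = 1.7387; S(2,1) = 0.9600; S(2,2) = 0.5300
Terminal payoffs V(N, i) = max(K - S_T, 0):
  V(2,0) = 0.000000; V(2,1) = 0.140000; V(2,2) = 0.569954
Backward induction: V(k, i) = exp(-r*dt) * [p * V(k+1, i) + (1-p) * V(k+1, i+1)].
  V(1,0) = exp(-r*dt) * [p*0.000000 + (1-p)*0.140000] = 0.072453
  V(1,1) = exp(-r*dt) * [p*0.140000 + (1-p)*0.569954] = 0.357694
  V(0,0) = exp(-r*dt) * [p*0.072453 + (1-p)*0.357694] = 0.217578

Answer: Price = V(0,0) = 0.2176


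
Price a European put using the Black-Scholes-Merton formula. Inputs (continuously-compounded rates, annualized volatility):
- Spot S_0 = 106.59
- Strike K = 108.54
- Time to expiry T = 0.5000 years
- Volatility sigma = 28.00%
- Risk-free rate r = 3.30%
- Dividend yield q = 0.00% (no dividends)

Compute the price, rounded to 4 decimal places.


d1 = (ln(S/K) + (r - q + 0.5*sigma^2) * T) / (sigma * sqrt(T)) = 0.09076690
d2 = d1 - sigma * sqrt(T) = -0.10722300
exp(-rT) = 0.98363538; exp(-qT) = 1.00000000
P = K * exp(-rT) * N(-d2) - S_0 * exp(-qT) * N(-d1)
N(-d1) = 0.46383890; N(-d2) = 0.54269396
P = 108.5400 * 0.98363538 * 0.54269396 - 106.5900 * 1.00000000 * 0.46383890 = 8.4995

Answer: Price = 8.4995


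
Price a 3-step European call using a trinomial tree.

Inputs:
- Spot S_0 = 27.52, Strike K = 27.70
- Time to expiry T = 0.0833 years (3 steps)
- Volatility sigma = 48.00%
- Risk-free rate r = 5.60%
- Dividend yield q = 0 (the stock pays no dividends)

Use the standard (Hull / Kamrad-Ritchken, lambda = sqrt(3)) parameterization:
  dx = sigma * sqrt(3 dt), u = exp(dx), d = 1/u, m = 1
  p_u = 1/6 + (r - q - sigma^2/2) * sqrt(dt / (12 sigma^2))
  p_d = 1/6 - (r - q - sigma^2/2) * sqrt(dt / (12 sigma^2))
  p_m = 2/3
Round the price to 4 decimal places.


dt = T/N = 0.027767; dx = sigma*sqrt(3*dt) = 0.138536
u = exp(dx) = 1.148591; d = 1/u = 0.870632
p_u = 0.160734, p_m = 0.666667, p_d = 0.172599
Discount per step: exp(-r*dt) = 0.998446
Stock lattice S(k, j) with j the centered position index:
  k=0: S(0,+0) = 27.5200
  k=1: S(1,-1) = 23.9598; S(1,+0) = 27.5200; S(1,+1) = 31.6092
  k=2: S(2,-2) = 20.8601; S(2,-1) = 23.9598; S(2,+0) = 27.5200; S(2,+1) = 31.6092; S(2,+2) = 36.3061
  k=3: S(3,-3) = 18.1615; S(3,-2) = 20.8601; S(3,-1) = 23.9598; S(3,+0) = 27.5200; S(3,+1) = 31.6092; S(3,+2) = 36.3061; S(3,+3) = 41.7009
Terminal payoffs V(N, j) = max(S_T - K, 0):
  V(3,-3) = 0.000000; V(3,-2) = 0.000000; V(3,-1) = 0.000000; V(3,+0) = 0.000000; V(3,+1) = 3.909236; V(3,+2) = 8.606098; V(3,+3) = 14.000873
Backward induction: V(k, j) = exp(-r*dt) * [p_u * V(k+1, j+1) + p_m * V(k+1, j) + p_d * V(k+1, j-1)]
  V(2,-2) = exp(-r*dt) * [p_u*0.000000 + p_m*0.000000 + p_d*0.000000] = 0.000000
  V(2,-1) = exp(-r*dt) * [p_u*0.000000 + p_m*0.000000 + p_d*0.000000] = 0.000000
  V(2,+0) = exp(-r*dt) * [p_u*3.909236 + p_m*0.000000 + p_d*0.000000] = 0.627371
  V(2,+1) = exp(-r*dt) * [p_u*8.606098 + p_m*3.909236 + p_d*0.000000] = 3.983251
  V(2,+2) = exp(-r*dt) * [p_u*14.000873 + p_m*8.606098 + p_d*3.909236] = 8.649087
  V(1,-1) = exp(-r*dt) * [p_u*0.627371 + p_m*0.000000 + p_d*0.000000] = 0.100683
  V(1,+0) = exp(-r*dt) * [p_u*3.983251 + p_m*0.627371 + p_d*0.000000] = 1.056846
  V(1,+1) = exp(-r*dt) * [p_u*8.649087 + p_m*3.983251 + p_d*0.627371] = 4.147533
  V(0,+0) = exp(-r*dt) * [p_u*4.147533 + p_m*1.056846 + p_d*0.100683] = 1.386434

Answer: Price = V(0,0) = 1.3864


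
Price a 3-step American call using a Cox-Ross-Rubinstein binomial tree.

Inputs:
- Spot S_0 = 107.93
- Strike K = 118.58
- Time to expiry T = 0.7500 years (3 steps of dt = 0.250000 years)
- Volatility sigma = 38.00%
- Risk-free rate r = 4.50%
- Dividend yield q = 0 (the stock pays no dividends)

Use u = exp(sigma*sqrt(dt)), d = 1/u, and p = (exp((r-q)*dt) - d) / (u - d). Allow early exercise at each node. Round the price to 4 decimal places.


Answer: Price = V(0,0) = 12.0035

Derivation:
dt = T/N = 0.250000
u = exp(sigma*sqrt(dt)) = 1.209250; d = 1/u = 0.826959
p = (exp((r-q)*dt) - d) / (u - d) = 0.482236
Discount per step: exp(-r*dt) = 0.988813
Stock lattice S(k, i) with i counting down-moves:
  k=0: S(0,0) = 107.9300
  k=1: S(1,0) = 130.5143; S(1,1) = 89.2537
  k=2: S(2,0) = 157.8244; S(2,1) = 107.9300; S(2,2) = 73.8092
  k=3: S(3,0) = 190.8491; S(3,1) = 130.5143; S(3,2) = 89.2537; S(3,3) = 61.0372
Terminal payoffs V(N, i) = max(S_T - K, 0):
  V(3,0) = 72.269063; V(3,1) = 11.934309; V(3,2) = 0.000000; V(3,3) = 0.000000
Backward induction: V(k, i) = exp(-r*dt) * [p * V(k+1, i) + (1-p) * V(k+1, i+1)]; then take max(V_cont, immediate exercise) for American.
  V(2,0) = exp(-r*dt) * [p*72.269063 + (1-p)*11.934309] = 40.570925; exercise = 39.244376; V(2,0) = max -> 40.570925
  V(2,1) = exp(-r*dt) * [p*11.934309 + (1-p)*0.000000] = 5.690776; exercise = 0.000000; V(2,1) = max -> 5.690776
  V(2,2) = exp(-r*dt) * [p*0.000000 + (1-p)*0.000000] = 0.000000; exercise = 0.000000; V(2,2) = max -> 0.000000
  V(1,0) = exp(-r*dt) * [p*40.570925 + (1-p)*5.690776] = 22.259422; exercise = 11.934309; V(1,0) = max -> 22.259422
  V(1,1) = exp(-r*dt) * [p*5.690776 + (1-p)*0.000000] = 2.713599; exercise = 0.000000; V(1,1) = max -> 2.713599
  V(0,0) = exp(-r*dt) * [p*22.259422 + (1-p)*2.713599] = 12.003505; exercise = 0.000000; V(0,0) = max -> 12.003505


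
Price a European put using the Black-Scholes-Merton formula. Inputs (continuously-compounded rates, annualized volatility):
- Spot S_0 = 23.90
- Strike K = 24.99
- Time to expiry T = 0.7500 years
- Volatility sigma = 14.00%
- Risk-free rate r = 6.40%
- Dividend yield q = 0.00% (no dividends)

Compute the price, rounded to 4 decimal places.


d1 = (ln(S/K) + (r - q + 0.5*sigma^2) * T) / (sigma * sqrt(T)) = 0.08868689
d2 = d1 - sigma * sqrt(T) = -0.03255667
exp(-rT) = 0.95313379; exp(-qT) = 1.00000000
P = K * exp(-rT) * N(-d2) - S_0 * exp(-qT) * N(-d1)
N(-d1) = 0.46466538; N(-d2) = 0.51298594
P = 24.9900 * 0.95313379 * 0.51298594 - 23.9000 * 1.00000000 * 0.46466538 = 1.1132

Answer: Price = 1.1132


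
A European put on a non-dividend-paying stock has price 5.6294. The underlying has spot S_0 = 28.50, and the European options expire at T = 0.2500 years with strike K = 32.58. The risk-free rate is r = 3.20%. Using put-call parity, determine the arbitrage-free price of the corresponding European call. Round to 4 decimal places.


Put-call parity: C - P = S_0 * exp(-qT) - K * exp(-rT).
S_0 * exp(-qT) = 28.5000 * 1.00000000 = 28.50000000
K * exp(-rT) = 32.5800 * 0.99203191 = 32.32039979
C = P + S*exp(-qT) - K*exp(-rT)
C = 5.6294 + 28.50000000 - 32.32039979 = 1.8090

Answer: Call price = 1.8090


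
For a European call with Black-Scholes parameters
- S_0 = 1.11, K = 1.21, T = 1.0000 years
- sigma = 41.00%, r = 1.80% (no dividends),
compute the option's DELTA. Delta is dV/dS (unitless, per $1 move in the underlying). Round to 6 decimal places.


d1 = 0.0385113554; d2 = -0.3714886446
phi(d1) = 0.3986465495; exp(-qT) = 1.0000000000; exp(-rT) = 0.9821610324
N(d1) = 0.5153600111
Delta = exp(-qT) * N(d1) = 1.0000000000 * 0.5153600111 = 0.515360

Answer: Delta = 0.515360


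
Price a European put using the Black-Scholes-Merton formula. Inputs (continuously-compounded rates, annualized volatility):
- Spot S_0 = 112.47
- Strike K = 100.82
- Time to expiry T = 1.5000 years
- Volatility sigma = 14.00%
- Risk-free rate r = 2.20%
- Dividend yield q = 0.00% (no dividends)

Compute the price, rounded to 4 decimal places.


d1 = (ln(S/K) + (r - q + 0.5*sigma^2) * T) / (sigma * sqrt(T)) = 0.91593286
d2 = d1 - sigma * sqrt(T) = 0.74446858
exp(-rT) = 0.96753856; exp(-qT) = 1.00000000
P = K * exp(-rT) * N(-d2) - S_0 * exp(-qT) * N(-d1)
N(-d1) = 0.17985105; N(-d2) = 0.22829652
P = 100.8200 * 0.96753856 * 0.22829652 - 112.4700 * 1.00000000 * 0.17985105 = 2.0418

Answer: Price = 2.0418


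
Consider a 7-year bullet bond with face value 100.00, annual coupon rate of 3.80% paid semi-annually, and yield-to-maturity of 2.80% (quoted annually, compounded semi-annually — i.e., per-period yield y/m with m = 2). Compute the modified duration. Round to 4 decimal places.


Answer: Modified duration = 6.1546

Derivation:
Coupon per period c = face * coupon_rate / m = 1.900000
Periods per year m = 2; per-period yield y/m = 0.014000
Number of cashflows N = 14
Cashflows (t years, CF_t, discount factor 1/(1+y/m)^(m*t), PV):
  t = 0.5000: CF_t = 1.900000, DF = 0.986193, PV = 1.873767
  t = 1.0000: CF_t = 1.900000, DF = 0.972577, PV = 1.847897
  t = 1.5000: CF_t = 1.900000, DF = 0.959149, PV = 1.822383
  t = 2.0000: CF_t = 1.900000, DF = 0.945906, PV = 1.797222
  t = 2.5000: CF_t = 1.900000, DF = 0.932847, PV = 1.772409
  t = 3.0000: CF_t = 1.900000, DF = 0.919967, PV = 1.747937
  t = 3.5000: CF_t = 1.900000, DF = 0.907265, PV = 1.723804
  t = 4.0000: CF_t = 1.900000, DF = 0.894739, PV = 1.700004
  t = 4.5000: CF_t = 1.900000, DF = 0.882386, PV = 1.676533
  t = 5.0000: CF_t = 1.900000, DF = 0.870203, PV = 1.653385
  t = 5.5000: CF_t = 1.900000, DF = 0.858188, PV = 1.630557
  t = 6.0000: CF_t = 1.900000, DF = 0.846339, PV = 1.608045
  t = 6.5000: CF_t = 1.900000, DF = 0.834654, PV = 1.585843
  t = 7.0000: CF_t = 101.900000, DF = 0.823130, PV = 83.876986
Price P = sum_t PV_t = 106.316772
First compute Macaulay numerator sum_t t * PV_t:
  t * PV_t at t = 0.5000: 0.936884
  t * PV_t at t = 1.0000: 1.847897
  t * PV_t at t = 1.5000: 2.733575
  t * PV_t at t = 2.0000: 3.594444
  t * PV_t at t = 2.5000: 4.431021
  t * PV_t at t = 3.0000: 5.243812
  t * PV_t at t = 3.5000: 6.033314
  t * PV_t at t = 4.0000: 6.800016
  t * PV_t at t = 4.5000: 7.544397
  t * PV_t at t = 5.0000: 8.266926
  t * PV_t at t = 5.5000: 8.968066
  t * PV_t at t = 6.0000: 9.648269
  t * PV_t at t = 6.5000: 10.307979
  t * PV_t at t = 7.0000: 587.138899
Macaulay duration D = 663.495500 / 106.316772 = 6.240742
Modified duration = D / (1 + y/m) = 6.240742 / (1 + 0.014000) = 6.154577


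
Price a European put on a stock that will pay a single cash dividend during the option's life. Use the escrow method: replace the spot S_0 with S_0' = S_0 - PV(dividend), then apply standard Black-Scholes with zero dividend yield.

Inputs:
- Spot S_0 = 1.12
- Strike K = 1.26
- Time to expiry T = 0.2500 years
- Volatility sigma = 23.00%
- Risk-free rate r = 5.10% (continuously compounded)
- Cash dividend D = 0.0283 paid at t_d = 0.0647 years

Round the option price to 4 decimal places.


PV(D) = D * exp(-r * t_d) = 0.0283 * 0.99670574 = 0.02820677
S_0' = S_0 - PV(D) = 1.1200 - 0.02820677 = 1.09179323
d1 = (ln(S_0'/K) + (r + sigma^2/2)*T) / (sigma*sqrt(T)) = -1.07763229
d2 = d1 - sigma*sqrt(T) = -1.19263229
exp(-rT) = 0.98733094
N(-d1) = 0.85940106; N(-d2) = 0.88349329
P = K * exp(-rT) * N(-d2) - S_0' * N(-d1) = 1.2600 * 0.98733094 * 0.88349329 - 1.09179323 * 0.85940106 = 0.1608

Answer: Price = 0.1608


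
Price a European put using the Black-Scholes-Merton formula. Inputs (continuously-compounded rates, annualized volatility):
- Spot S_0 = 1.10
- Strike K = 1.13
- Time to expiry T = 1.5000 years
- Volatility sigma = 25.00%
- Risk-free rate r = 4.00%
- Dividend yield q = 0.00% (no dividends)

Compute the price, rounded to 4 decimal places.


d1 = (ln(S/K) + (r - q + 0.5*sigma^2) * T) / (sigma * sqrt(T)) = 0.26117292
d2 = d1 - sigma * sqrt(T) = -0.04501330
exp(-rT) = 0.94176453; exp(-qT) = 1.00000000
P = K * exp(-rT) * N(-d2) - S_0 * exp(-qT) * N(-d1)
N(-d1) = 0.39697958; N(-d2) = 0.51795165
P = 1.1300 * 0.94176453 * 0.51795165 - 1.1000 * 1.00000000 * 0.39697958 = 0.1145

Answer: Price = 0.1145


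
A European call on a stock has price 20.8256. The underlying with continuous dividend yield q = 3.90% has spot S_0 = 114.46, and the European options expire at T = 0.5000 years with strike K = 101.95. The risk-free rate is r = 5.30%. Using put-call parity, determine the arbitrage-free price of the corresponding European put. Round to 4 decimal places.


Answer: Put price = 7.8598

Derivation:
Put-call parity: C - P = S_0 * exp(-qT) - K * exp(-rT).
S_0 * exp(-qT) = 114.4600 * 0.98068890 = 112.24965094
K * exp(-rT) = 101.9500 * 0.97384804 = 99.28380807
P = C - S*exp(-qT) + K*exp(-rT)
P = 20.8256 - 112.24965094 + 99.28380807 = 7.8598


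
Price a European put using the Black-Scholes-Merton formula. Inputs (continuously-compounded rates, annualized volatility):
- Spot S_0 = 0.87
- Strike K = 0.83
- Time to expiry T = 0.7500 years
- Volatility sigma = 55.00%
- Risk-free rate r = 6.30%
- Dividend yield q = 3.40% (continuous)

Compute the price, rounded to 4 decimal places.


Answer: Price = 0.1277

Derivation:
d1 = (ln(S/K) + (r - q + 0.5*sigma^2) * T) / (sigma * sqrt(T)) = 0.38263629
d2 = d1 - sigma * sqrt(T) = -0.09367768
exp(-rT) = 0.95384891; exp(-qT) = 0.97482238
P = K * exp(-rT) * N(-d2) - S_0 * exp(-qT) * N(-d1)
N(-d1) = 0.35099473; N(-d2) = 0.53731740
P = 0.8300 * 0.95384891 * 0.53731740 - 0.8700 * 0.97482238 * 0.35099473 = 0.1277


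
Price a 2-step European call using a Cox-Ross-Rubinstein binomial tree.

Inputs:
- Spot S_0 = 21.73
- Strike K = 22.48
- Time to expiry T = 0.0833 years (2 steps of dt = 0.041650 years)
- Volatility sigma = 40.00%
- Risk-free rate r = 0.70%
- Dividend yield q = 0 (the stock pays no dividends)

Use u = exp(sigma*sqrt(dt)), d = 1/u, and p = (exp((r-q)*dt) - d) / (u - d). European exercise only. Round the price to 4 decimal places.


Answer: Price = V(0,0) = 0.7188

Derivation:
dt = T/N = 0.041650
u = exp(sigma*sqrt(dt)) = 1.085058; d = 1/u = 0.921610
p = (exp((r-q)*dt) - d) / (u - d) = 0.481387
Discount per step: exp(-r*dt) = 0.999708
Stock lattice S(k, i) with i counting down-moves:
  k=0: S(0,0) = 21.7300
  k=1: S(1,0) = 23.5783; S(1,1) = 20.0266
  k=2: S(2,0) = 25.5838; S(2,1) = 21.7300; S(2,2) = 18.4567
Terminal payoffs V(N, i) = max(S_T - K, 0):
  V(2,0) = 3.103828; V(2,1) = 0.000000; V(2,2) = 0.000000
Backward induction: V(k, i) = exp(-r*dt) * [p * V(k+1, i) + (1-p) * V(k+1, i+1)].
  V(1,0) = exp(-r*dt) * [p*3.103828 + (1-p)*0.000000] = 1.493707
  V(1,1) = exp(-r*dt) * [p*0.000000 + (1-p)*0.000000] = 0.000000
  V(0,0) = exp(-r*dt) * [p*1.493707 + (1-p)*0.000000] = 0.718842


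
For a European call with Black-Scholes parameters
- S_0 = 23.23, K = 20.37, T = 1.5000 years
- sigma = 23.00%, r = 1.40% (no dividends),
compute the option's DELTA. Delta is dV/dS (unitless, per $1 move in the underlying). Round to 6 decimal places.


d1 = 0.6817970687; d2 = 0.4001057483
phi(d1) = 0.3162057548; exp(-qT) = 1.0000000000; exp(-rT) = 0.9792189646
N(d1) = 0.7523163610
Delta = exp(-qT) * N(d1) = 1.0000000000 * 0.7523163610 = 0.752316

Answer: Delta = 0.752316


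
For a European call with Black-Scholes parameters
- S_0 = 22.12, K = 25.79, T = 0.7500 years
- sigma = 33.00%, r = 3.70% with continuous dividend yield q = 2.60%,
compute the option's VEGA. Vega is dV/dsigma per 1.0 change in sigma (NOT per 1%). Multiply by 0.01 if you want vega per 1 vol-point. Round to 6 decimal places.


d1 = -0.3653652470; d2 = -0.6511536303
phi(d1) = 0.3731837269; exp(-qT) = 0.9806888952; exp(-rT) = 0.9726314943
Vega = S * exp(-qT) * phi(d1) * sqrt(T) = 22.1200 * 0.9806888952 * 0.3731837269 * 0.8660254038 = 7.010834

Answer: Vega = 7.010834


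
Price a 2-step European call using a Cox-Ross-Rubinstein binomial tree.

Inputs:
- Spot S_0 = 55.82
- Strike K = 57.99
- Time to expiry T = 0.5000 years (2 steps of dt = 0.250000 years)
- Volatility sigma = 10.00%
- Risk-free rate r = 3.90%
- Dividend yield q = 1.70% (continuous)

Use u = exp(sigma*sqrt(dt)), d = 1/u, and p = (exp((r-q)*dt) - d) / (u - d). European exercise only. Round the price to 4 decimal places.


dt = T/N = 0.250000
u = exp(sigma*sqrt(dt)) = 1.051271; d = 1/u = 0.951229
p = (exp((r-q)*dt) - d) / (u - d) = 0.542631
Discount per step: exp(-r*dt) = 0.990297
Stock lattice S(k, i) with i counting down-moves:
  k=0: S(0,0) = 55.8200
  k=1: S(1,0) = 58.6820; S(1,1) = 53.0976
  k=2: S(2,0) = 61.6906; S(2,1) = 55.8200; S(2,2) = 50.5080
Terminal payoffs V(N, i) = max(S_T - K, 0):
  V(2,0) = 3.700641; V(2,1) = 0.000000; V(2,2) = 0.000000
Backward induction: V(k, i) = exp(-r*dt) * [p * V(k+1, i) + (1-p) * V(k+1, i+1)].
  V(1,0) = exp(-r*dt) * [p*3.700641 + (1-p)*0.000000] = 1.988599
  V(1,1) = exp(-r*dt) * [p*0.000000 + (1-p)*0.000000] = 0.000000
  V(0,0) = exp(-r*dt) * [p*1.988599 + (1-p)*0.000000] = 1.068606

Answer: Price = V(0,0) = 1.0686


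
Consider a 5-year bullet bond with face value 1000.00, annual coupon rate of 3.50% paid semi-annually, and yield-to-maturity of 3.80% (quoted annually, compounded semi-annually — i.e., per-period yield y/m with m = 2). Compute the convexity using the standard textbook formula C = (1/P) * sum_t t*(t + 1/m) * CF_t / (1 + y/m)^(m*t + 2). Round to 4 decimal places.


Coupon per period c = face * coupon_rate / m = 17.500000
Periods per year m = 2; per-period yield y/m = 0.019000
Number of cashflows N = 10
Cashflows (t years, CF_t, discount factor 1/(1+y/m)^(m*t), PV):
  t = 0.5000: CF_t = 17.500000, DF = 0.981354, PV = 17.173700
  t = 1.0000: CF_t = 17.500000, DF = 0.963056, PV = 16.853484
  t = 1.5000: CF_t = 17.500000, DF = 0.945099, PV = 16.539238
  t = 2.0000: CF_t = 17.500000, DF = 0.927477, PV = 16.230852
  t = 2.5000: CF_t = 17.500000, DF = 0.910184, PV = 15.928216
  t = 3.0000: CF_t = 17.500000, DF = 0.893213, PV = 15.631222
  t = 3.5000: CF_t = 17.500000, DF = 0.876558, PV = 15.339767
  t = 4.0000: CF_t = 17.500000, DF = 0.860214, PV = 15.053746
  t = 4.5000: CF_t = 17.500000, DF = 0.844175, PV = 14.773058
  t = 5.0000: CF_t = 1017.500000, DF = 0.828434, PV = 842.932071
Price P = sum_t PV_t = 986.455353
Convexity numerator sum_t t*(t + 1/m) * CF_t / (1+y/m)^(m*t + 2):
  t = 0.5000: term = 8.269619
  t = 1.0000: term = 24.346278
  t = 1.5000: term = 47.784647
  t = 2.0000: term = 78.156112
  t = 2.5000: term = 115.048252
  t = 3.0000: term = 158.064330
  t = 3.5000: term = 206.822807
  t = 4.0000: term = 260.956857
  t = 4.5000: term = 320.113908
  t = 5.0000: term = 22324.251352
Convexity = (1/P) * sum = 23543.814162 / 986.455353 = 23.867085

Answer: Convexity = 23.8671


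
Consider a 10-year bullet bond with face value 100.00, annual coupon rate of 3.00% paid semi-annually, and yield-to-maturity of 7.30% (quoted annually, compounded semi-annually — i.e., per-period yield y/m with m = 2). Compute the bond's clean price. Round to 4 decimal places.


Answer: Price = 69.8539

Derivation:
Coupon per period c = face * coupon_rate / m = 1.500000
Periods per year m = 2; per-period yield y/m = 0.036500
Number of cashflows N = 20
Cashflows (t years, CF_t, discount factor 1/(1+y/m)^(m*t), PV):
  t = 0.5000: CF_t = 1.500000, DF = 0.964785, PV = 1.447178
  t = 1.0000: CF_t = 1.500000, DF = 0.930811, PV = 1.396216
  t = 1.5000: CF_t = 1.500000, DF = 0.898033, PV = 1.347049
  t = 2.0000: CF_t = 1.500000, DF = 0.866409, PV = 1.299613
  t = 2.5000: CF_t = 1.500000, DF = 0.835898, PV = 1.253848
  t = 3.0000: CF_t = 1.500000, DF = 0.806462, PV = 1.209694
  t = 3.5000: CF_t = 1.500000, DF = 0.778063, PV = 1.167095
  t = 4.0000: CF_t = 1.500000, DF = 0.750664, PV = 1.125996
  t = 4.5000: CF_t = 1.500000, DF = 0.724230, PV = 1.086344
  t = 5.0000: CF_t = 1.500000, DF = 0.698726, PV = 1.048089
  t = 5.5000: CF_t = 1.500000, DF = 0.674121, PV = 1.011181
  t = 6.0000: CF_t = 1.500000, DF = 0.650382, PV = 0.975573
  t = 6.5000: CF_t = 1.500000, DF = 0.627479, PV = 0.941218
  t = 7.0000: CF_t = 1.500000, DF = 0.605382, PV = 0.908073
  t = 7.5000: CF_t = 1.500000, DF = 0.584064, PV = 0.876096
  t = 8.0000: CF_t = 1.500000, DF = 0.563496, PV = 0.845245
  t = 8.5000: CF_t = 1.500000, DF = 0.543653, PV = 0.815480
  t = 9.0000: CF_t = 1.500000, DF = 0.524508, PV = 0.786763
  t = 9.5000: CF_t = 1.500000, DF = 0.506038, PV = 0.759057
  t = 10.0000: CF_t = 101.500000, DF = 0.488218, PV = 49.554137
Price P = sum_t PV_t = 69.853943


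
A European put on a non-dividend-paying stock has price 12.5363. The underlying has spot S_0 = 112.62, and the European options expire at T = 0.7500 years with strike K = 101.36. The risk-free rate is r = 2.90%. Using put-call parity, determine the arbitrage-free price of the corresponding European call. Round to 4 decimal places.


Answer: Call price = 25.9771

Derivation:
Put-call parity: C - P = S_0 * exp(-qT) - K * exp(-rT).
S_0 * exp(-qT) = 112.6200 * 1.00000000 = 112.62000000
K * exp(-rT) = 101.3600 * 0.97848483 = 99.17922193
C = P + S*exp(-qT) - K*exp(-rT)
C = 12.5363 + 112.62000000 - 99.17922193 = 25.9771


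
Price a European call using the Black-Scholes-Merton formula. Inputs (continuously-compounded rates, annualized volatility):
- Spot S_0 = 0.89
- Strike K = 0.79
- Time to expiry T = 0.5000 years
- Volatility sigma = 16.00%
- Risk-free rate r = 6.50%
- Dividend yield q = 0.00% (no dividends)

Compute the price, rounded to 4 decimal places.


Answer: Price = 0.1292

Derivation:
d1 = (ln(S/K) + (r - q + 0.5*sigma^2) * T) / (sigma * sqrt(T)) = 1.39731828
d2 = d1 - sigma * sqrt(T) = 1.28418120
exp(-rT) = 0.96802245; exp(-qT) = 1.00000000
C = S_0 * exp(-qT) * N(d1) - K * exp(-rT) * N(d2)
N(d1) = 0.91884106; N(d2) = 0.90046072
C = 0.8900 * 1.00000000 * 0.91884106 - 0.7900 * 0.96802245 * 0.90046072 = 0.1292


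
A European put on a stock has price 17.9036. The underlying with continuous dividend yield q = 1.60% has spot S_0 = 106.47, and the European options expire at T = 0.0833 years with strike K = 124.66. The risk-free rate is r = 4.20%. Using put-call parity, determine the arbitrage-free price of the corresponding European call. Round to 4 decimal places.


Put-call parity: C - P = S_0 * exp(-qT) - K * exp(-rT).
S_0 * exp(-qT) = 106.4700 * 0.99866809 = 106.32819131
K * exp(-rT) = 124.6600 * 0.99650751 = 124.22462657
C = P + S*exp(-qT) - K*exp(-rT)
C = 17.9036 + 106.32819131 - 124.22462657 = 0.0072

Answer: Call price = 0.0072


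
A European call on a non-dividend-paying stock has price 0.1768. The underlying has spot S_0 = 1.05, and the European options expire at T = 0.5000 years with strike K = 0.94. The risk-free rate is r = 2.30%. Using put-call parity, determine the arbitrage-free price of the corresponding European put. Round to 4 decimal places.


Answer: Put price = 0.0561

Derivation:
Put-call parity: C - P = S_0 * exp(-qT) - K * exp(-rT).
S_0 * exp(-qT) = 1.0500 * 1.00000000 = 1.05000000
K * exp(-rT) = 0.9400 * 0.98856587 = 0.92925192
P = C - S*exp(-qT) + K*exp(-rT)
P = 0.1768 - 1.05000000 + 0.92925192 = 0.0561


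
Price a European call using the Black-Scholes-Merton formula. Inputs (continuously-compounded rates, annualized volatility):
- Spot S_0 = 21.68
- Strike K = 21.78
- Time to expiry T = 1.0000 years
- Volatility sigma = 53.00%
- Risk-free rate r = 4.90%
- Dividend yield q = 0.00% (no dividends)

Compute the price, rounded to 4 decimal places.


Answer: Price = 4.9185

Derivation:
d1 = (ln(S/K) + (r - q + 0.5*sigma^2) * T) / (sigma * sqrt(T)) = 0.34876992
d2 = d1 - sigma * sqrt(T) = -0.18123008
exp(-rT) = 0.95218113; exp(-qT) = 1.00000000
C = S_0 * exp(-qT) * N(d1) - K * exp(-rT) * N(d2)
N(d1) = 0.63636898; N(d2) = 0.42809349
C = 21.6800 * 1.00000000 * 0.63636898 - 21.7800 * 0.95218113 * 0.42809349 = 4.9185


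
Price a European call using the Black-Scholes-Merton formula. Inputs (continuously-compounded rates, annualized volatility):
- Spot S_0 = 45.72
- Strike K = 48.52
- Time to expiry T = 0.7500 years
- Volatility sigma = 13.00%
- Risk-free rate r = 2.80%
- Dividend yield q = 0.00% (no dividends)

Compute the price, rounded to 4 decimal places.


Answer: Price = 1.3174

Derivation:
d1 = (ln(S/K) + (r - q + 0.5*sigma^2) * T) / (sigma * sqrt(T)) = -0.28514659
d2 = d1 - sigma * sqrt(T) = -0.39772990
exp(-rT) = 0.97921896; exp(-qT) = 1.00000000
C = S_0 * exp(-qT) * N(d1) - K * exp(-rT) * N(d2)
N(d1) = 0.38776592; N(d2) = 0.34541465
C = 45.7200 * 1.00000000 * 0.38776592 - 48.5200 * 0.97921896 * 0.34541465 = 1.3174


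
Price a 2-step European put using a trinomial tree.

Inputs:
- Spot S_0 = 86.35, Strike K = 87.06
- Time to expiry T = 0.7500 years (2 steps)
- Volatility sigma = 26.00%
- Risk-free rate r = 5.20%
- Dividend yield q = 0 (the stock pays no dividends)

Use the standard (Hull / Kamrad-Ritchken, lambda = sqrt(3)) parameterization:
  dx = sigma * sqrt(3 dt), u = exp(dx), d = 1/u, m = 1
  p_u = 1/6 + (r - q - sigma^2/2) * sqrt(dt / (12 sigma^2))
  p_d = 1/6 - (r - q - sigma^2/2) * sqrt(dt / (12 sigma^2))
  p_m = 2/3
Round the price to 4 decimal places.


Answer: Price = V(0,0) = 5.4537

Derivation:
dt = T/N = 0.375000; dx = sigma*sqrt(3*dt) = 0.275772
u = exp(dx) = 1.317547; d = 1/u = 0.758986
p_u = 0.179041, p_m = 0.666667, p_d = 0.154292
Discount per step: exp(-r*dt) = 0.980689
Stock lattice S(k, j) with j the centered position index:
  k=0: S(0,+0) = 86.3500
  k=1: S(1,-1) = 65.5385; S(1,+0) = 86.3500; S(1,+1) = 113.7702
  k=2: S(2,-2) = 49.7428; S(2,-1) = 65.5385; S(2,+0) = 86.3500; S(2,+1) = 113.7702; S(2,+2) = 149.8976
Terminal payoffs V(N, j) = max(K - S_T, 0):
  V(2,-2) = 37.317211; V(2,-1) = 21.521539; V(2,+0) = 0.710000; V(2,+1) = 0.000000; V(2,+2) = 0.000000
Backward induction: V(k, j) = exp(-r*dt) * [p_u * V(k+1, j+1) + p_m * V(k+1, j) + p_d * V(k+1, j-1)]
  V(1,-1) = exp(-r*dt) * [p_u*0.710000 + p_m*21.521539 + p_d*37.317211] = 19.841857
  V(1,+0) = exp(-r*dt) * [p_u*0.000000 + p_m*0.710000 + p_d*21.521539] = 3.720676
  V(1,+1) = exp(-r*dt) * [p_u*0.000000 + p_m*0.000000 + p_d*0.710000] = 0.107432
  V(0,+0) = exp(-r*dt) * [p_u*0.107432 + p_m*3.720676 + p_d*19.841857] = 5.453739


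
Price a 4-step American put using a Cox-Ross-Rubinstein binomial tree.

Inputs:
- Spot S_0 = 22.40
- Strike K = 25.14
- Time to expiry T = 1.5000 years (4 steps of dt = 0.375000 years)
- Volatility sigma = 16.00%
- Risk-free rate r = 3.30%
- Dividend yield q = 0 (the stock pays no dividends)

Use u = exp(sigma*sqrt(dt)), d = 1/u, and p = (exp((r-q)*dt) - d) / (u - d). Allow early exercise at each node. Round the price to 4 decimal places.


Answer: Price = V(0,0) = 3.0549

Derivation:
dt = T/N = 0.375000
u = exp(sigma*sqrt(dt)) = 1.102940; d = 1/u = 0.906667
p = (exp((r-q)*dt) - d) / (u - d) = 0.538966
Discount per step: exp(-r*dt) = 0.987701
Stock lattice S(k, i) with i counting down-moves:
  k=0: S(0,0) = 22.4000
  k=1: S(1,0) = 24.7059; S(1,1) = 20.3093
  k=2: S(2,0) = 27.2491; S(2,1) = 22.4000; S(2,2) = 18.4138
  k=3: S(3,0) = 30.0541; S(3,1) = 24.7059; S(3,2) = 20.3093; S(3,3) = 16.6952
  k=4: S(4,0) = 33.1479; S(4,1) = 27.2491; S(4,2) = 22.4000; S(4,3) = 18.4138; S(4,4) = 15.1370
Terminal payoffs V(N, i) = max(K - S_T, 0):
  V(4,0) = 0.000000; V(4,1) = 0.000000; V(4,2) = 2.740000; V(4,3) = 6.726174; V(4,4) = 10.002992
Backward induction: V(k, i) = exp(-r*dt) * [p * V(k+1, i) + (1-p) * V(k+1, i+1)]; then take max(V_cont, immediate exercise) for American.
  V(3,0) = exp(-r*dt) * [p*0.000000 + (1-p)*0.000000] = 0.000000; exercise = 0.000000; V(3,0) = max -> 0.000000
  V(3,1) = exp(-r*dt) * [p*0.000000 + (1-p)*2.740000] = 1.247696; exercise = 0.434138; V(3,1) = max -> 1.247696
  V(3,2) = exp(-r*dt) * [p*2.740000 + (1-p)*6.726174] = 4.521460; exercise = 4.830650; V(3,2) = max -> 4.830650
  V(3,3) = exp(-r*dt) * [p*6.726174 + (1-p)*10.002992] = 8.135594; exercise = 8.444784; V(3,3) = max -> 8.444784
  V(2,0) = exp(-r*dt) * [p*0.000000 + (1-p)*1.247696] = 0.568155; exercise = 0.000000; V(2,0) = max -> 0.568155
  V(2,1) = exp(-r*dt) * [p*1.247696 + (1-p)*4.830650] = 2.863897; exercise = 2.740000; V(2,1) = max -> 2.863897
  V(2,2) = exp(-r*dt) * [p*4.830650 + (1-p)*8.444784] = 6.416984; exercise = 6.726174; V(2,2) = max -> 6.726174
  V(1,0) = exp(-r*dt) * [p*0.568155 + (1-p)*2.863897] = 1.606565; exercise = 0.434138; V(1,0) = max -> 1.606565
  V(1,1) = exp(-r*dt) * [p*2.863897 + (1-p)*6.726174] = 4.587415; exercise = 4.830650; V(1,1) = max -> 4.830650
  V(0,0) = exp(-r*dt) * [p*1.606565 + (1-p)*4.830650] = 3.054937; exercise = 2.740000; V(0,0) = max -> 3.054937


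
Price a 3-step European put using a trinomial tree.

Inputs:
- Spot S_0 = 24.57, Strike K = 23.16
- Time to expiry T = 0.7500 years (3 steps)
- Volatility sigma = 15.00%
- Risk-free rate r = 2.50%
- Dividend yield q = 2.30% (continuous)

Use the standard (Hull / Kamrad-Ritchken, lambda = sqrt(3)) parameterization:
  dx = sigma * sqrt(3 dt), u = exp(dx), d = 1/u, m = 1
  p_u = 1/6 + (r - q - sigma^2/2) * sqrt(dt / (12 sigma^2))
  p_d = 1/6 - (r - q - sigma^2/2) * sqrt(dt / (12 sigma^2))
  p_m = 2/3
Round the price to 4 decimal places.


Answer: Price = V(0,0) = 0.6758

Derivation:
dt = T/N = 0.250000; dx = sigma*sqrt(3*dt) = 0.129904
u = exp(dx) = 1.138719; d = 1/u = 0.878180
p_u = 0.157766, p_m = 0.666667, p_d = 0.175567
Discount per step: exp(-r*dt) = 0.993769
Stock lattice S(k, j) with j the centered position index:
  k=0: S(0,+0) = 24.5700
  k=1: S(1,-1) = 21.5769; S(1,+0) = 24.5700; S(1,+1) = 27.9783
  k=2: S(2,-2) = 18.9484; S(2,-1) = 21.5769; S(2,+0) = 24.5700; S(2,+1) = 27.9783; S(2,+2) = 31.8594
  k=3: S(3,-3) = 16.6401; S(3,-2) = 18.9484; S(3,-1) = 21.5769; S(3,+0) = 24.5700; S(3,+1) = 27.9783; S(3,+2) = 31.8594; S(3,+3) = 36.2789
Terminal payoffs V(N, j) = max(K - S_T, 0):
  V(3,-3) = 6.519911; V(3,-2) = 4.211618; V(3,-1) = 1.583120; V(3,+0) = 0.000000; V(3,+1) = 0.000000; V(3,+2) = 0.000000; V(3,+3) = 0.000000
Backward induction: V(k, j) = exp(-r*dt) * [p_u * V(k+1, j+1) + p_m * V(k+1, j) + p_d * V(k+1, j-1)]
  V(2,-2) = exp(-r*dt) * [p_u*1.583120 + p_m*4.211618 + p_d*6.519911] = 4.176010
  V(2,-1) = exp(-r*dt) * [p_u*0.000000 + p_m*1.583120 + p_d*4.211618] = 1.783654
  V(2,+0) = exp(-r*dt) * [p_u*0.000000 + p_m*0.000000 + p_d*1.583120] = 0.276213
  V(2,+1) = exp(-r*dt) * [p_u*0.000000 + p_m*0.000000 + p_d*0.000000] = 0.000000
  V(2,+2) = exp(-r*dt) * [p_u*0.000000 + p_m*0.000000 + p_d*0.000000] = 0.000000
  V(1,-1) = exp(-r*dt) * [p_u*0.276213 + p_m*1.783654 + p_d*4.176010] = 1.953603
  V(1,+0) = exp(-r*dt) * [p_u*0.000000 + p_m*0.276213 + p_d*1.783654] = 0.494195
  V(1,+1) = exp(-r*dt) * [p_u*0.000000 + p_m*0.000000 + p_d*0.276213] = 0.048192
  V(0,+0) = exp(-r*dt) * [p_u*0.048192 + p_m*0.494195 + p_d*1.953603] = 0.675818


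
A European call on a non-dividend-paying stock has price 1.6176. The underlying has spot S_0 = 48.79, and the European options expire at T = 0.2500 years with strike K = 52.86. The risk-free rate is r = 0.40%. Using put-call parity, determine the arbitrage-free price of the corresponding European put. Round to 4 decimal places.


Answer: Put price = 5.6348

Derivation:
Put-call parity: C - P = S_0 * exp(-qT) - K * exp(-rT).
S_0 * exp(-qT) = 48.7900 * 1.00000000 = 48.79000000
K * exp(-rT) = 52.8600 * 0.99900050 = 52.80716642
P = C - S*exp(-qT) + K*exp(-rT)
P = 1.6176 - 48.79000000 + 52.80716642 = 5.6348


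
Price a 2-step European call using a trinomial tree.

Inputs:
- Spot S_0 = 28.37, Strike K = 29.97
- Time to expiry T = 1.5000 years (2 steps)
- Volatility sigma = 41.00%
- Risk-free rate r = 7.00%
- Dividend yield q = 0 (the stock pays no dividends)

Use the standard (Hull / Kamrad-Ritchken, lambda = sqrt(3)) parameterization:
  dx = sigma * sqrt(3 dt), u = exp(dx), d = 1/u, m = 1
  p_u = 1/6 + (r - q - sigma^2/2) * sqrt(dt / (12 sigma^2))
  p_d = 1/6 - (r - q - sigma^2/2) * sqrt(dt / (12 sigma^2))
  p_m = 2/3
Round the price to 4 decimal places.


Answer: Price = V(0,0) = 5.7809

Derivation:
dt = T/N = 0.750000; dx = sigma*sqrt(3*dt) = 0.615000
u = exp(dx) = 1.849657; d = 1/u = 0.540641
p_u = 0.158100, p_m = 0.666667, p_d = 0.175234
Discount per step: exp(-r*dt) = 0.948854
Stock lattice S(k, j) with j the centered position index:
  k=0: S(0,+0) = 28.3700
  k=1: S(1,-1) = 15.3380; S(1,+0) = 28.3700; S(1,+1) = 52.4748
  k=2: S(2,-2) = 8.2923; S(2,-1) = 15.3380; S(2,+0) = 28.3700; S(2,+1) = 52.4748; S(2,+2) = 97.0603
Terminal payoffs V(N, j) = max(S_T - K, 0):
  V(2,-2) = 0.000000; V(2,-1) = 0.000000; V(2,+0) = 0.000000; V(2,+1) = 22.504758; V(2,+2) = 67.090282
Backward induction: V(k, j) = exp(-r*dt) * [p_u * V(k+1, j+1) + p_m * V(k+1, j) + p_d * V(k+1, j-1)]
  V(1,-1) = exp(-r*dt) * [p_u*0.000000 + p_m*0.000000 + p_d*0.000000] = 0.000000
  V(1,+0) = exp(-r*dt) * [p_u*22.504758 + p_m*0.000000 + p_d*0.000000] = 3.376017
  V(1,+1) = exp(-r*dt) * [p_u*67.090282 + p_m*22.504758 + p_d*0.000000] = 24.300271
  V(0,+0) = exp(-r*dt) * [p_u*24.300271 + p_m*3.376017 + p_d*0.000000] = 5.780934


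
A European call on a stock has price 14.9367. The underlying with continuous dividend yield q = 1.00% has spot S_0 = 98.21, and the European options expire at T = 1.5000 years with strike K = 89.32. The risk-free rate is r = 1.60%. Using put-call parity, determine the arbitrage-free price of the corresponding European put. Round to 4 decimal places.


Answer: Put price = 5.3907

Derivation:
Put-call parity: C - P = S_0 * exp(-qT) - K * exp(-rT).
S_0 * exp(-qT) = 98.2100 * 0.98511194 = 96.74784359
K * exp(-rT) = 89.3200 * 0.97628571 = 87.20183960
P = C - S*exp(-qT) + K*exp(-rT)
P = 14.9367 - 96.74784359 + 87.20183960 = 5.3907


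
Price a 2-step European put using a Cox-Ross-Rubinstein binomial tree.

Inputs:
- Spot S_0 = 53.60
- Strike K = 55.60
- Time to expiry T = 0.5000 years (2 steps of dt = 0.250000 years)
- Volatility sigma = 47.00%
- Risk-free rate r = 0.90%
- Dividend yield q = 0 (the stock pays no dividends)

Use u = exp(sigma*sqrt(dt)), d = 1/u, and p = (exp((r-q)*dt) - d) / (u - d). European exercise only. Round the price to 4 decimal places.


Answer: Price = V(0,0) = 7.7298

Derivation:
dt = T/N = 0.250000
u = exp(sigma*sqrt(dt)) = 1.264909; d = 1/u = 0.790571
p = (exp((r-q)*dt) - d) / (u - d) = 0.446268
Discount per step: exp(-r*dt) = 0.997753
Stock lattice S(k, i) with i counting down-moves:
  k=0: S(0,0) = 53.6000
  k=1: S(1,0) = 67.7991; S(1,1) = 42.3746
  k=2: S(2,0) = 85.7597; S(2,1) = 53.6000; S(2,2) = 33.5001
Terminal payoffs V(N, i) = max(K - S_T, 0):
  V(2,0) = 0.000000; V(2,1) = 2.000000; V(2,2) = 22.099878
Backward induction: V(k, i) = exp(-r*dt) * [p * V(k+1, i) + (1-p) * V(k+1, i+1)].
  V(1,0) = exp(-r*dt) * [p*0.000000 + (1-p)*2.000000] = 1.104976
  V(1,1) = exp(-r*dt) * [p*2.000000 + (1-p)*22.099878] = 13.100443
  V(0,0) = exp(-r*dt) * [p*1.104976 + (1-p)*13.100443] = 7.729842


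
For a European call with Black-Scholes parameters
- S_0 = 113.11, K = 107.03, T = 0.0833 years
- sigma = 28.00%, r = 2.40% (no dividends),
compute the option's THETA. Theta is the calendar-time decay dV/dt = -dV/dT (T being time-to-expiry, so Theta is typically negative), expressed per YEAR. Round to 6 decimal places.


d1 = 0.7488434373; d2 = 0.6680305671
phi(d1) = 0.3013985571; exp(-qT) = 1.0000000000; exp(-rT) = 0.9980027971
Theta = -S*exp(-qT)*phi(d1)*sigma/(2*sqrt(T)) - r*K*exp(-rT)*N(d2) + q*S*exp(-qT)*N(d1)
N(d1) = 0.7730242123; N(d2) = 0.7479429596; sqrt(T) = 0.2886173938
Term 1 = -113.1100 * 1.0000000000 * 0.3013985571 * 0.2800 / (2 * 0.2886173938) = -16.5366565343
Term 2 = -0.0240 * 107.0300 * 0.9980027971 * 0.7479429596 = -1.9174189011
Term 3 = 0 (no dividend yield, q = 0)
Theta = -16.5366565343 + (-1.9174189011) + (0.0000000000) = -18.454075

Answer: Theta = -18.454075


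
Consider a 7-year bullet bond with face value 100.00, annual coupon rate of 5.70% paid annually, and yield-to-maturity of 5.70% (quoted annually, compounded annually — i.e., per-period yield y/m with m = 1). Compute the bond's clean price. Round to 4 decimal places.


Answer: Price = 100.0000

Derivation:
Coupon per period c = face * coupon_rate / m = 5.700000
Periods per year m = 1; per-period yield y/m = 0.057000
Number of cashflows N = 7
Cashflows (t years, CF_t, discount factor 1/(1+y/m)^(m*t), PV):
  t = 1.0000: CF_t = 5.700000, DF = 0.946074, PV = 5.392621
  t = 2.0000: CF_t = 5.700000, DF = 0.895056, PV = 5.101817
  t = 3.0000: CF_t = 5.700000, DF = 0.846789, PV = 4.826695
  t = 4.0000: CF_t = 5.700000, DF = 0.801125, PV = 4.566410
  t = 5.0000: CF_t = 5.700000, DF = 0.757923, PV = 4.320161
  t = 6.0000: CF_t = 5.700000, DF = 0.717051, PV = 4.087191
  t = 7.0000: CF_t = 105.700000, DF = 0.678383, PV = 71.705105
Price P = sum_t PV_t = 100.000000


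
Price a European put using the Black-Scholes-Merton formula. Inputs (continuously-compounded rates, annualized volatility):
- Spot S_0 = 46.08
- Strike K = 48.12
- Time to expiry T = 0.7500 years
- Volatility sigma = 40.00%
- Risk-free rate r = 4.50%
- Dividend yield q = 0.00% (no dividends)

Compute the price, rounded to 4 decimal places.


Answer: Price = 6.5908

Derivation:
d1 = (ln(S/K) + (r - q + 0.5*sigma^2) * T) / (sigma * sqrt(T)) = 0.14558212
d2 = d1 - sigma * sqrt(T) = -0.20082804
exp(-rT) = 0.96681318; exp(-qT) = 1.00000000
P = K * exp(-rT) * N(-d2) - S_0 * exp(-qT) * N(-d1)
N(-d1) = 0.44212564; N(-d2) = 0.57958348
P = 48.1200 * 0.96681318 * 0.57958348 - 46.0800 * 1.00000000 * 0.44212564 = 6.5908


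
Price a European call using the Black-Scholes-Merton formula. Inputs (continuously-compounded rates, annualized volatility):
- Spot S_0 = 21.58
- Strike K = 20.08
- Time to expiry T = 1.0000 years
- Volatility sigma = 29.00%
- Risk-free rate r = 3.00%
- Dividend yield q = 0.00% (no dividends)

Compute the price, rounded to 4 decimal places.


d1 = (ln(S/K) + (r - q + 0.5*sigma^2) * T) / (sigma * sqrt(T)) = 0.49687126
d2 = d1 - sigma * sqrt(T) = 0.20687126
exp(-rT) = 0.97044553; exp(-qT) = 1.00000000
C = S_0 * exp(-qT) * N(d1) - K * exp(-rT) * N(d2)
N(d1) = 0.69036008; N(d2) = 0.58194480
C = 21.5800 * 1.00000000 * 0.69036008 - 20.0800 * 0.97044553 * 0.58194480 = 3.5579

Answer: Price = 3.5579


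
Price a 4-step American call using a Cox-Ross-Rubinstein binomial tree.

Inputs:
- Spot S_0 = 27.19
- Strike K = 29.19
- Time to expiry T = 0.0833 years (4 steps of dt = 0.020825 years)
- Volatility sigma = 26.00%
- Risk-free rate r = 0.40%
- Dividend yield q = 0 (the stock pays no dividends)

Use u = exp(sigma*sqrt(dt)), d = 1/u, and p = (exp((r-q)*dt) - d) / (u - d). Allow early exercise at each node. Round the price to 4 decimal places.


dt = T/N = 0.020825
u = exp(sigma*sqrt(dt)) = 1.038233; d = 1/u = 0.963175
p = (exp((r-q)*dt) - d) / (u - d) = 0.491731
Discount per step: exp(-r*dt) = 0.999917
Stock lattice S(k, i) with i counting down-moves:
  k=0: S(0,0) = 27.1900
  k=1: S(1,0) = 28.2296; S(1,1) = 26.1887
  k=2: S(2,0) = 29.3089; S(2,1) = 27.1900; S(2,2) = 25.2243
  k=3: S(3,0) = 30.4294; S(3,1) = 28.2296; S(3,2) = 26.1887; S(3,3) = 24.2954
  k=4: S(4,0) = 31.5928; S(4,1) = 29.3089; S(4,2) = 27.1900; S(4,3) = 25.2243; S(4,4) = 23.4008
Terminal payoffs V(N, i) = max(S_T - K, 0):
  V(4,0) = 2.402833; V(4,1) = 0.118858; V(4,2) = 0.000000; V(4,3) = 0.000000; V(4,4) = 0.000000
Backward induction: V(k, i) = exp(-r*dt) * [p * V(k+1, i) + (1-p) * V(k+1, i+1)]; then take max(V_cont, immediate exercise) for American.
  V(3,0) = exp(-r*dt) * [p*2.402833 + (1-p)*0.118858] = 1.241856; exercise = 1.239424; V(3,0) = max -> 1.241856
  V(3,1) = exp(-r*dt) * [p*0.118858 + (1-p)*0.000000] = 0.058441; exercise = 0.000000; V(3,1) = max -> 0.058441
  V(3,2) = exp(-r*dt) * [p*0.000000 + (1-p)*0.000000] = 0.000000; exercise = 0.000000; V(3,2) = max -> 0.000000
  V(3,3) = exp(-r*dt) * [p*0.000000 + (1-p)*0.000000] = 0.000000; exercise = 0.000000; V(3,3) = max -> 0.000000
  V(2,0) = exp(-r*dt) * [p*1.241856 + (1-p)*0.058441] = 0.640309; exercise = 0.118858; V(2,0) = max -> 0.640309
  V(2,1) = exp(-r*dt) * [p*0.058441 + (1-p)*0.000000] = 0.028735; exercise = 0.000000; V(2,1) = max -> 0.028735
  V(2,2) = exp(-r*dt) * [p*0.000000 + (1-p)*0.000000] = 0.000000; exercise = 0.000000; V(2,2) = max -> 0.000000
  V(1,0) = exp(-r*dt) * [p*0.640309 + (1-p)*0.028735] = 0.329437; exercise = 0.000000; V(1,0) = max -> 0.329437
  V(1,1) = exp(-r*dt) * [p*0.028735 + (1-p)*0.000000] = 0.014129; exercise = 0.000000; V(1,1) = max -> 0.014129
  V(0,0) = exp(-r*dt) * [p*0.329437 + (1-p)*0.014129] = 0.169162; exercise = 0.000000; V(0,0) = max -> 0.169162

Answer: Price = V(0,0) = 0.1692


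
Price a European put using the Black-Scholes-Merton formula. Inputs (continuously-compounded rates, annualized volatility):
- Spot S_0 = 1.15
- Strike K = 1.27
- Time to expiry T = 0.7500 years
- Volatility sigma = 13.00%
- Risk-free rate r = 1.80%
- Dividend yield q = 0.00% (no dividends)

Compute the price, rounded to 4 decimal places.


d1 = (ln(S/K) + (r - q + 0.5*sigma^2) * T) / (sigma * sqrt(T)) = -0.70541063
d2 = d1 - sigma * sqrt(T) = -0.81799393
exp(-rT) = 0.98659072; exp(-qT) = 1.00000000
P = K * exp(-rT) * N(-d2) - S_0 * exp(-qT) * N(-d1)
N(-d1) = 0.75972263; N(-d2) = 0.79331967
P = 1.2700 * 0.98659072 * 0.79331967 - 1.1500 * 1.00000000 * 0.75972263 = 0.1203

Answer: Price = 0.1203
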